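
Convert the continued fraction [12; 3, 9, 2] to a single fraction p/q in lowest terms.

Fold from the inside: start with 2/1.
  9 + 1/2 = 19/2
  3 + 2/19 = 59/19
  12 + 19/59 = 727/59

727/59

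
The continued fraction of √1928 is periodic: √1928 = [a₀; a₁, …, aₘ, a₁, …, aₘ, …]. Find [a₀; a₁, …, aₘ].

a₀ = ⌊√1928⌋ = 43.
With m₀=0, d₀=1 and mₖ₊₁ = dₖaₖ − mₖ, dₖ₊₁ = (n − mₖ₊₁²)/dₖ, aₖ₊₁ = ⌊(a₀+mₖ₊₁)/dₖ₊₁⌋:
  k=1: m=43, d=79, a=1
  k=2: m=36, d=8, a=9
  k=3: m=36, d=79, a=1
  k=4: m=43, d=1, a=86
d=1 and a=2a₀=86 at k=4, so the next step gives (m, d) = (43, 79) again — its k=1 value — and the period has length 4.

[43; 1, 9, 1, 86]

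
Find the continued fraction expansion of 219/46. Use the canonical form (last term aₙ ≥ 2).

[4; 1, 3, 5, 2]

219 = 4×46 + 35
46 = 1×35 + 11
35 = 3×11 + 2
11 = 5×2 + 1
2 = 2×1 + 0  (stop)
So 219/46 = [4; 1, 3, 5, 2].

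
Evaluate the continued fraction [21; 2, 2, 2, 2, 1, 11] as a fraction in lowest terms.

10279/480

Fold from the inside: start with 11/1.
  1 + 1/11 = 12/11
  2 + 11/12 = 35/12
  2 + 12/35 = 82/35
  2 + 35/82 = 199/82
  2 + 82/199 = 480/199
  21 + 199/480 = 10279/480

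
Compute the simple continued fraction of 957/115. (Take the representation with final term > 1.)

957 = 8×115 + 37
115 = 3×37 + 4
37 = 9×4 + 1
4 = 4×1 + 0  (stop)
So 957/115 = [8; 3, 9, 4].

[8; 3, 9, 4]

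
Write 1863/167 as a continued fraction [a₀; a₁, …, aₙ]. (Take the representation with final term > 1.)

1863 = 11×167 + 26
167 = 6×26 + 11
26 = 2×11 + 4
11 = 2×4 + 3
4 = 1×3 + 1
3 = 3×1 + 0  (stop)
So 1863/167 = [11; 6, 2, 2, 1, 3].

[11; 6, 2, 2, 1, 3]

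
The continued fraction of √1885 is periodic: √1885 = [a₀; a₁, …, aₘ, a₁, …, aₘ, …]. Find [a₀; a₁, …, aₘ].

[43; 2, 2, 2, 86]

a₀ = ⌊√1885⌋ = 43.
With m₀=0, d₀=1 and mₖ₊₁ = dₖaₖ − mₖ, dₖ₊₁ = (n − mₖ₊₁²)/dₖ, aₖ₊₁ = ⌊(a₀+mₖ₊₁)/dₖ₊₁⌋:
  k=1: m=43, d=36, a=2
  k=2: m=29, d=29, a=2
  k=3: m=29, d=36, a=2
  k=4: m=43, d=1, a=86
d=1 and a=2a₀=86 at k=4, so the next step gives (m, d) = (43, 36) again — its k=1 value — and the period has length 4.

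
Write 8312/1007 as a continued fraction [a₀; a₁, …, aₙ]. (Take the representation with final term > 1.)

8312 = 8*1007 + 256
1007 = 3*256 + 239
256 = 1*239 + 17
239 = 14*17 + 1
17 = 17*1 + 0  (stop)
So 8312/1007 = [8; 3, 1, 14, 17].

[8; 3, 1, 14, 17]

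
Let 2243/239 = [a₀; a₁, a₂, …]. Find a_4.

2243 = 9·239 + 92   →  a_0 = 9
239 = 2·92 + 55   →  a_1 = 2
92 = 1·55 + 37   →  a_2 = 1
55 = 1·37 + 18   →  a_3 = 1
37 = 2·18 + 1   →  a_4 = 2

2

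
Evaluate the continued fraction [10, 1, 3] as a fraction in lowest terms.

43/4

Fold from the inside: start with 3/1.
  1 + 1/3 = 4/3
  10 + 3/4 = 43/4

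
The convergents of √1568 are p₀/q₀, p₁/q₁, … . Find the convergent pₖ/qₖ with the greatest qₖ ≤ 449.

√1568 = [39; 1, 1, 2, 19, 2, 1, 1, 78, …] (period length 8).
Convergents:
  p_0/q_0 = 39/1
  p_1/q_1 = 40/1
  p_2/q_2 = 79/2
  p_3/q_3 = 198/5
  p_4/q_4 = 3841/97
  p_5/q_5 = 7880/199
  p_6/q_6 = 11721/296
  p_7/q_7 = 19601/495
q_6 = 296 ≤ 449 < 495 = q_7, so the answer is 11721/296.

11721/296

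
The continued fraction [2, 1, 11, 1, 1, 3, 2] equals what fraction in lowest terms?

Using pₖ = aₖpₖ₋₁ + pₖ₋₂ and qₖ = aₖqₖ₋₁ + qₖ₋₂:
  k=0: a=2, p=2, q=1
  k=1: a=1, p=3, q=1
  k=2: a=11, p=35, q=12
  k=3: a=1, p=38, q=13
  k=4: a=1, p=73, q=25
  k=5: a=3, p=257, q=88
  k=6: a=2, p=587, q=201

587/201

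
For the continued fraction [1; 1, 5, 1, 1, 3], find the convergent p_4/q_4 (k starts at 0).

24/13

Using pₖ = aₖpₖ₋₁ + pₖ₋₂, qₖ = aₖqₖ₋₁ + qₖ₋₂ (with p₋₁=1, p₋₂=0, q₋₁=0, q₋₂=1):
  k=0: a=1, p=1, q=1
  k=1: a=1, p=2, q=1
  k=2: a=5, p=11, q=6
  k=3: a=1, p=13, q=7
  k=4: a=1, p=24, q=13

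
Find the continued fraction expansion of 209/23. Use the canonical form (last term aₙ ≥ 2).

[9; 11, 2]

209 = 9×23 + 2
23 = 11×2 + 1
2 = 2×1 + 0  (stop)
So 209/23 = [9; 11, 2].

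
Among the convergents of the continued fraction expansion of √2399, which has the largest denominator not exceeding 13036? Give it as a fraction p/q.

235151/4801

√2399 = [48; 1, 47, 1, 96, …] (period length 4).
Convergents:
  p_0/q_0 = 48/1
  p_1/q_1 = 49/1
  p_2/q_2 = 2351/48
  p_3/q_3 = 2400/49
  p_4/q_4 = 232751/4752
  p_5/q_5 = 235151/4801
  p_6/q_6 = 11284848/230399
q_5 = 4801 ≤ 13036 < 230399 = q_6, so the answer is 235151/4801.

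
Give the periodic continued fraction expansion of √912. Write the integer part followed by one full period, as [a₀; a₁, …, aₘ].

[30; 5, 60]

a₀ = ⌊√912⌋ = 30.
With m₀=0, d₀=1 and mₖ₊₁ = dₖaₖ − mₖ, dₖ₊₁ = (n − mₖ₊₁²)/dₖ, aₖ₊₁ = ⌊(a₀+mₖ₊₁)/dₖ₊₁⌋:
  k=1: m=30, d=12, a=5
  k=2: m=30, d=1, a=60
d=1 and a=2a₀=60 at k=2, so the next step gives (m, d) = (30, 12) again — its k=1 value — and the period has length 2.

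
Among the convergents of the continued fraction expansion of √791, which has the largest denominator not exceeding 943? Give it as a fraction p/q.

√791 = [28; 8, 56, …] (period length 2).
Convergents:
  p_0/q_0 = 28/1
  p_1/q_1 = 225/8
  p_2/q_2 = 12628/449
  p_3/q_3 = 101249/3600
q_2 = 449 ≤ 943 < 3600 = q_3, so the answer is 12628/449.

12628/449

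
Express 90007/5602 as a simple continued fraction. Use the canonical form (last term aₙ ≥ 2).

[16; 14, 1, 15, 3, 3, 2]

90007 = 16×5602 + 375
5602 = 14×375 + 352
375 = 1×352 + 23
352 = 15×23 + 7
23 = 3×7 + 2
7 = 3×2 + 1
2 = 2×1 + 0  (stop)
So 90007/5602 = [16; 14, 1, 15, 3, 3, 2].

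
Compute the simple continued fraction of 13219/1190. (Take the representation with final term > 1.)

13219 = 11·1190 + 129
1190 = 9·129 + 29
129 = 4·29 + 13
29 = 2·13 + 3
13 = 4·3 + 1
3 = 3·1 + 0  (stop)
So 13219/1190 = [11; 9, 4, 2, 4, 3].

[11; 9, 4, 2, 4, 3]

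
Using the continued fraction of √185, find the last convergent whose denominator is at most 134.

1809/133

√185 = [13; 1, 1, 1, 1, 26, …] (period length 5).
Convergents:
  p_0/q_0 = 13/1
  p_1/q_1 = 14/1
  p_2/q_2 = 27/2
  p_3/q_3 = 41/3
  p_4/q_4 = 68/5
  p_5/q_5 = 1809/133
  p_6/q_6 = 1877/138
q_5 = 133 ≤ 134 < 138 = q_6, so the answer is 1809/133.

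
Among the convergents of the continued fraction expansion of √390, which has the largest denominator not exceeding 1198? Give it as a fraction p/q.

√390 = [19; 1, 2, 1, 38, …] (period length 4).
Convergents:
  p_0/q_0 = 19/1
  p_1/q_1 = 20/1
  p_2/q_2 = 59/3
  p_3/q_3 = 79/4
  p_4/q_4 = 3061/155
  p_5/q_5 = 3140/159
  p_6/q_6 = 9341/473
  p_7/q_7 = 12481/632
  p_8/q_8 = 483619/24489
q_7 = 632 ≤ 1198 < 24489 = q_8, so the answer is 12481/632.

12481/632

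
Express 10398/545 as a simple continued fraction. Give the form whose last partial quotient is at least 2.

[19; 12, 1, 2, 14]

10398 = 19×545 + 43
545 = 12×43 + 29
43 = 1×29 + 14
29 = 2×14 + 1
14 = 14×1 + 0  (stop)
So 10398/545 = [19; 12, 1, 2, 14].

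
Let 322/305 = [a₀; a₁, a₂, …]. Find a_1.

322 = 1·305 + 17   →  a_0 = 1
305 = 17·17 + 16   →  a_1 = 17

17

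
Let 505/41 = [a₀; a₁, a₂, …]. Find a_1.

3

505 = 12·41 + 13   →  a_0 = 12
41 = 3·13 + 2   →  a_1 = 3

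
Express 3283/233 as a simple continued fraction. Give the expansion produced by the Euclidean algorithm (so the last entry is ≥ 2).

3283 = 14·233 + 21
233 = 11·21 + 2
21 = 10·2 + 1
2 = 2·1 + 0  (stop)
So 3283/233 = [14; 11, 10, 2].

[14; 11, 10, 2]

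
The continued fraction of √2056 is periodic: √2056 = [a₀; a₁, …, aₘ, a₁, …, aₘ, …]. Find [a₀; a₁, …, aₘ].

a₀ = ⌊√2056⌋ = 45.

[45; 2, 1, 10, 1, 2, 90]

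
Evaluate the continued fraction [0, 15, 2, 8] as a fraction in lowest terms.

17/263

Fold from the inside: start with 8/1.
  2 + 1/8 = 17/8
  15 + 8/17 = 263/17
  0 + 17/263 = 17/263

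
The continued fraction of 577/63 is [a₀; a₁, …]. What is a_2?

577 = 9·63 + 10   →  a_0 = 9
63 = 6·10 + 3   →  a_1 = 6
10 = 3·3 + 1   →  a_2 = 3

3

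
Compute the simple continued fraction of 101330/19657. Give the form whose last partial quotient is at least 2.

[5; 6, 2, 5, 8, 2, 7, 2]

101330 = 5*19657 + 3045
19657 = 6*3045 + 1387
3045 = 2*1387 + 271
1387 = 5*271 + 32
271 = 8*32 + 15
32 = 2*15 + 2
15 = 7*2 + 1
2 = 2*1 + 0  (stop)
So 101330/19657 = [5; 6, 2, 5, 8, 2, 7, 2].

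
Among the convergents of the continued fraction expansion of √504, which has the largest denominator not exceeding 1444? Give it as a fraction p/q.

√504 = [22; 2, 4, 2, 44, …] (period length 4).
Convergents:
  p_0/q_0 = 22/1
  p_1/q_1 = 45/2
  p_2/q_2 = 202/9
  p_3/q_3 = 449/20
  p_4/q_4 = 19958/889
  p_5/q_5 = 40365/1798
q_4 = 889 ≤ 1444 < 1798 = q_5, so the answer is 19958/889.

19958/889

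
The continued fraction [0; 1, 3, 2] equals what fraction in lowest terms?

Using pₖ = aₖpₖ₋₁ + pₖ₋₂ and qₖ = aₖqₖ₋₁ + qₖ₋₂:
  k=0: a=0, p=0, q=1
  k=1: a=1, p=1, q=1
  k=2: a=3, p=3, q=4
  k=3: a=2, p=7, q=9

7/9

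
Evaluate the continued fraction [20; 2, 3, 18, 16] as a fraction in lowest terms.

Fold from the inside: start with 16/1.
  18 + 1/16 = 289/16
  3 + 16/289 = 883/289
  2 + 289/883 = 2055/883
  20 + 883/2055 = 41983/2055

41983/2055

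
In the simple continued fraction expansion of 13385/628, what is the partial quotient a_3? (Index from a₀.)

13385 = 21·628 + 197   →  a_0 = 21
628 = 3·197 + 37   →  a_1 = 3
197 = 5·37 + 12   →  a_2 = 5
37 = 3·12 + 1   →  a_3 = 3

3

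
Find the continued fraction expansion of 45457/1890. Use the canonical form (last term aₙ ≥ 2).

45457 = 24*1890 + 97
1890 = 19*97 + 47
97 = 2*47 + 3
47 = 15*3 + 2
3 = 1*2 + 1
2 = 2*1 + 0  (stop)
So 45457/1890 = [24; 19, 2, 15, 1, 2].

[24; 19, 2, 15, 1, 2]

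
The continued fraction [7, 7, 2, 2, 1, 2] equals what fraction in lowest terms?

Using pₖ = aₖpₖ₋₁ + pₖ₋₂ and qₖ = aₖqₖ₋₁ + qₖ₋₂:
  k=0: a=7, p=7, q=1
  k=1: a=7, p=50, q=7
  k=2: a=2, p=107, q=15
  k=3: a=2, p=264, q=37
  k=4: a=1, p=371, q=52
  k=5: a=2, p=1006, q=141

1006/141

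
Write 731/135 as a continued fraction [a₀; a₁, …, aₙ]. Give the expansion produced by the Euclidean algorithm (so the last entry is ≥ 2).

731 = 5×135 + 56
135 = 2×56 + 23
56 = 2×23 + 10
23 = 2×10 + 3
10 = 3×3 + 1
3 = 3×1 + 0  (stop)
So 731/135 = [5; 2, 2, 2, 3, 3].

[5; 2, 2, 2, 3, 3]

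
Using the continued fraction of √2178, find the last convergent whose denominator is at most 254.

6487/139

√2178 = [46; 1, 2, 46, 2, 1, 92, …] (period length 6).
Convergents:
  p_0/q_0 = 46/1
  p_1/q_1 = 47/1
  p_2/q_2 = 140/3
  p_3/q_3 = 6487/139
  p_4/q_4 = 13114/281
q_3 = 139 ≤ 254 < 281 = q_4, so the answer is 6487/139.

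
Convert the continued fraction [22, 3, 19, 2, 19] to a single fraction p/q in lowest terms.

51778/2319

Fold from the inside: start with 19/1.
  2 + 1/19 = 39/19
  19 + 19/39 = 760/39
  3 + 39/760 = 2319/760
  22 + 760/2319 = 51778/2319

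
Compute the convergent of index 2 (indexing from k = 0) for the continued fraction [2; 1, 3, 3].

11/4

Using pₖ = aₖpₖ₋₁ + pₖ₋₂, qₖ = aₖqₖ₋₁ + qₖ₋₂ (with p₋₁=1, p₋₂=0, q₋₁=0, q₋₂=1):
  k=0: a=2, p=2, q=1
  k=1: a=1, p=3, q=1
  k=2: a=3, p=11, q=4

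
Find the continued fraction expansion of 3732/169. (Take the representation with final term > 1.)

3732 = 22·169 + 14
169 = 12·14 + 1
14 = 14·1 + 0  (stop)
So 3732/169 = [22; 12, 14].

[22; 12, 14]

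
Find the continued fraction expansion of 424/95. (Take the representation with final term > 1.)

[4; 2, 6, 3, 2]

424 = 4·95 + 44
95 = 2·44 + 7
44 = 6·7 + 2
7 = 3·2 + 1
2 = 2·1 + 0  (stop)
So 424/95 = [4; 2, 6, 3, 2].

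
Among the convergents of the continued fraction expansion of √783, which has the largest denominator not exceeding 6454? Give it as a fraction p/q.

√783 = [27; 1, 54, …] (period length 2).
Convergents:
  p_0/q_0 = 27/1
  p_1/q_1 = 28/1
  p_2/q_2 = 1539/55
  p_3/q_3 = 1567/56
  p_4/q_4 = 86157/3079
  p_5/q_5 = 87724/3135
  p_6/q_6 = 4823253/172369
q_5 = 3135 ≤ 6454 < 172369 = q_6, so the answer is 87724/3135.

87724/3135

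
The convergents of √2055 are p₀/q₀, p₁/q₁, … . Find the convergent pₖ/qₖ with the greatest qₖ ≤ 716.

12285/271

√2055 = [45; 3, 90, …] (period length 2).
Convergents:
  p_0/q_0 = 45/1
  p_1/q_1 = 136/3
  p_2/q_2 = 12285/271
  p_3/q_3 = 36991/816
q_2 = 271 ≤ 716 < 816 = q_3, so the answer is 12285/271.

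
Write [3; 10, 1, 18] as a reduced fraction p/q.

Using pₖ = aₖpₖ₋₁ + pₖ₋₂ and qₖ = aₖqₖ₋₁ + qₖ₋₂:
  k=0: a=3, p=3, q=1
  k=1: a=10, p=31, q=10
  k=2: a=1, p=34, q=11
  k=3: a=18, p=643, q=208

643/208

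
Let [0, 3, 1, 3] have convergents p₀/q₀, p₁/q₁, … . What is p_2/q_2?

Using pₖ = aₖpₖ₋₁ + pₖ₋₂, qₖ = aₖqₖ₋₁ + qₖ₋₂ (with p₋₁=1, p₋₂=0, q₋₁=0, q₋₂=1):
  k=0: a=0, p=0, q=1
  k=1: a=3, p=1, q=3
  k=2: a=1, p=1, q=4

1/4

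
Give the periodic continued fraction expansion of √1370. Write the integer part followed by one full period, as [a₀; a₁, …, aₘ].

a₀ = ⌊√1370⌋ = 37.
With m₀=0, d₀=1 and mₖ₊₁ = dₖaₖ − mₖ, dₖ₊₁ = (n − mₖ₊₁²)/dₖ, aₖ₊₁ = ⌊(a₀+mₖ₊₁)/dₖ₊₁⌋:
  k=1: m=37, d=1, a=74
d=1 and a=2a₀=74 at k=1, so the next step gives (m, d) = (37, 1) again — its k=1 value — and the period has length 1.

[37; 74]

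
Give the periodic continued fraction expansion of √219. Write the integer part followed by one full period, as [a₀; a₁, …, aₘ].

[14; 1, 3, 1, 28]

a₀ = ⌊√219⌋ = 14.
With m₀=0, d₀=1 and mₖ₊₁ = dₖaₖ − mₖ, dₖ₊₁ = (n − mₖ₊₁²)/dₖ, aₖ₊₁ = ⌊(a₀+mₖ₊₁)/dₖ₊₁⌋:
  k=1: m=14, d=23, a=1
  k=2: m=9, d=6, a=3
  k=3: m=9, d=23, a=1
  k=4: m=14, d=1, a=28
d=1 and a=2a₀=28 at k=4, so the next step gives (m, d) = (14, 23) again — its k=1 value — and the period has length 4.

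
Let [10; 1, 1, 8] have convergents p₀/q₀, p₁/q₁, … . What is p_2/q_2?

Using pₖ = aₖpₖ₋₁ + pₖ₋₂, qₖ = aₖqₖ₋₁ + qₖ₋₂ (with p₋₁=1, p₋₂=0, q₋₁=0, q₋₂=1):
  k=0: a=10, p=10, q=1
  k=1: a=1, p=11, q=1
  k=2: a=1, p=21, q=2

21/2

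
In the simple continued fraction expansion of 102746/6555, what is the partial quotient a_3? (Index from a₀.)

13

102746 = 15·6555 + 4421   →  a_0 = 15
6555 = 1·4421 + 2134   →  a_1 = 1
4421 = 2·2134 + 153   →  a_2 = 2
2134 = 13·153 + 145   →  a_3 = 13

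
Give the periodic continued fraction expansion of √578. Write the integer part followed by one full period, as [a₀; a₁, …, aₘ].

a₀ = ⌊√578⌋ = 24.

[24; 24, 48]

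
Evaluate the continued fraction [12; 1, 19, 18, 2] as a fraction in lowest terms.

9609/742

Fold from the inside: start with 2/1.
  18 + 1/2 = 37/2
  19 + 2/37 = 705/37
  1 + 37/705 = 742/705
  12 + 705/742 = 9609/742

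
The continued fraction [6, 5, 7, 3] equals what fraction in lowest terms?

700/113

Fold from the inside: start with 3/1.
  7 + 1/3 = 22/3
  5 + 3/22 = 113/22
  6 + 22/113 = 700/113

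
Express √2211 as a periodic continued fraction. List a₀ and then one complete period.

a₀ = ⌊√2211⌋ = 47.
With m₀=0, d₀=1 and mₖ₊₁ = dₖaₖ − mₖ, dₖ₊₁ = (n − mₖ₊₁²)/dₖ, aₖ₊₁ = ⌊(a₀+mₖ₊₁)/dₖ₊₁⌋:
  k=1: m=47, d=2, a=47
  k=2: m=47, d=1, a=94
d=1 and a=2a₀=94 at k=2, so the next step gives (m, d) = (47, 2) again — its k=1 value — and the period has length 2.

[47; 47, 94]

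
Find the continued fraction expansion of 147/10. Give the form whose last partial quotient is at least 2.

147 = 14×10 + 7
10 = 1×7 + 3
7 = 2×3 + 1
3 = 3×1 + 0  (stop)
So 147/10 = [14; 1, 2, 3].

[14; 1, 2, 3]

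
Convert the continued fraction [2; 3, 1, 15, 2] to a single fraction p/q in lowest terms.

Fold from the inside: start with 2/1.
  15 + 1/2 = 31/2
  1 + 2/31 = 33/31
  3 + 31/33 = 130/33
  2 + 33/130 = 293/130

293/130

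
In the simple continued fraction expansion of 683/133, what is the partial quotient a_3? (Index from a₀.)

683 = 5·133 + 18   →  a_0 = 5
133 = 7·18 + 7   →  a_1 = 7
18 = 2·7 + 4   →  a_2 = 2
7 = 1·4 + 3   →  a_3 = 1

1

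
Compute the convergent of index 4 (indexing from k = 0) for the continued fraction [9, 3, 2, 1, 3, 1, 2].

Using pₖ = aₖpₖ₋₁ + pₖ₋₂, qₖ = aₖqₖ₋₁ + qₖ₋₂ (with p₋₁=1, p₋₂=0, q₋₁=0, q₋₂=1):
  k=0: a=9, p=9, q=1
  k=1: a=3, p=28, q=3
  k=2: a=2, p=65, q=7
  k=3: a=1, p=93, q=10
  k=4: a=3, p=344, q=37

344/37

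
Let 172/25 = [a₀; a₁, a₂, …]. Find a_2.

7

172 = 6·25 + 22   →  a_0 = 6
25 = 1·22 + 3   →  a_1 = 1
22 = 7·3 + 1   →  a_2 = 7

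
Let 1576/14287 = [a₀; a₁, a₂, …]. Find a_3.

1576 = 0·14287 + 1576   →  a_0 = 0
14287 = 9·1576 + 103   →  a_1 = 9
1576 = 15·103 + 31   →  a_2 = 15
103 = 3·31 + 10   →  a_3 = 3

3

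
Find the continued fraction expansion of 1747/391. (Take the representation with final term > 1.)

1747 = 4*391 + 183
391 = 2*183 + 25
183 = 7*25 + 8
25 = 3*8 + 1
8 = 8*1 + 0  (stop)
So 1747/391 = [4; 2, 7, 3, 8].

[4; 2, 7, 3, 8]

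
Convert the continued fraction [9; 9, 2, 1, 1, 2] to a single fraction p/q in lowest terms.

Using pₖ = aₖpₖ₋₁ + pₖ₋₂ and qₖ = aₖqₖ₋₁ + qₖ₋₂:
  k=0: a=9, p=9, q=1
  k=1: a=9, p=82, q=9
  k=2: a=2, p=173, q=19
  k=3: a=1, p=255, q=28
  k=4: a=1, p=428, q=47
  k=5: a=2, p=1111, q=122

1111/122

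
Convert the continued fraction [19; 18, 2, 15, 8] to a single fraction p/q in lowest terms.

88049/4621

Using pₖ = aₖpₖ₋₁ + pₖ₋₂ and qₖ = aₖqₖ₋₁ + qₖ₋₂:
  k=0: a=19, p=19, q=1
  k=1: a=18, p=343, q=18
  k=2: a=2, p=705, q=37
  k=3: a=15, p=10918, q=573
  k=4: a=8, p=88049, q=4621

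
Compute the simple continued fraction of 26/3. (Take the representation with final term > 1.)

26 = 8·3 + 2
3 = 1·2 + 1
2 = 2·1 + 0  (stop)
So 26/3 = [8; 1, 2].

[8; 1, 2]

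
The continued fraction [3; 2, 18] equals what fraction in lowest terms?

129/37

Using pₖ = aₖpₖ₋₁ + pₖ₋₂ and qₖ = aₖqₖ₋₁ + qₖ₋₂:
  k=0: a=3, p=3, q=1
  k=1: a=2, p=7, q=2
  k=2: a=18, p=129, q=37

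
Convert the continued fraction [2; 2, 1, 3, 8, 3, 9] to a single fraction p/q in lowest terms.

6254/2647

Fold from the inside: start with 9/1.
  3 + 1/9 = 28/9
  8 + 9/28 = 233/28
  3 + 28/233 = 727/233
  1 + 233/727 = 960/727
  2 + 727/960 = 2647/960
  2 + 960/2647 = 6254/2647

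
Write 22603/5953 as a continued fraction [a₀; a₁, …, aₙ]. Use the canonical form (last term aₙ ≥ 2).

22603 = 3×5953 + 4744
5953 = 1×4744 + 1209
4744 = 3×1209 + 1117
1209 = 1×1117 + 92
1117 = 12×92 + 13
92 = 7×13 + 1
13 = 13×1 + 0  (stop)
So 22603/5953 = [3; 1, 3, 1, 12, 7, 13].

[3; 1, 3, 1, 12, 7, 13]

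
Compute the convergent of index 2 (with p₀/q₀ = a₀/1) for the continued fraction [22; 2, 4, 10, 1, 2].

202/9

Using pₖ = aₖpₖ₋₁ + pₖ₋₂, qₖ = aₖqₖ₋₁ + qₖ₋₂ (with p₋₁=1, p₋₂=0, q₋₁=0, q₋₂=1):
  k=0: a=22, p=22, q=1
  k=1: a=2, p=45, q=2
  k=2: a=4, p=202, q=9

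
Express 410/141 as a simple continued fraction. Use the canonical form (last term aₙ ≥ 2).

[2; 1, 9, 1, 5, 2]

410 = 2×141 + 128
141 = 1×128 + 13
128 = 9×13 + 11
13 = 1×11 + 2
11 = 5×2 + 1
2 = 2×1 + 0  (stop)
So 410/141 = [2; 1, 9, 1, 5, 2].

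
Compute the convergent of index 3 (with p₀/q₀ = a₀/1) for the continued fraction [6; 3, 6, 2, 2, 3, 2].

Using pₖ = aₖpₖ₋₁ + pₖ₋₂, qₖ = aₖqₖ₋₁ + qₖ₋₂ (with p₋₁=1, p₋₂=0, q₋₁=0, q₋₂=1):
  k=0: a=6, p=6, q=1
  k=1: a=3, p=19, q=3
  k=2: a=6, p=120, q=19
  k=3: a=2, p=259, q=41

259/41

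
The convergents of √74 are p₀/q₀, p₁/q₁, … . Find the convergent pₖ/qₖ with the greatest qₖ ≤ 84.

√74 = [8; 1, 1, 1, 1, 16, …] (period length 5).
Convergents:
  p_0/q_0 = 8/1
  p_1/q_1 = 9/1
  p_2/q_2 = 17/2
  p_3/q_3 = 26/3
  p_4/q_4 = 43/5
  p_5/q_5 = 714/83
  p_6/q_6 = 757/88
q_5 = 83 ≤ 84 < 88 = q_6, so the answer is 714/83.

714/83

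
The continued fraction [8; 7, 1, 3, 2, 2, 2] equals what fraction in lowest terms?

3349/412

Fold from the inside: start with 2/1.
  2 + 1/2 = 5/2
  2 + 2/5 = 12/5
  3 + 5/12 = 41/12
  1 + 12/41 = 53/41
  7 + 41/53 = 412/53
  8 + 53/412 = 3349/412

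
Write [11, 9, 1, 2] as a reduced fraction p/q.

322/29

Fold from the inside: start with 2/1.
  1 + 1/2 = 3/2
  9 + 2/3 = 29/3
  11 + 3/29 = 322/29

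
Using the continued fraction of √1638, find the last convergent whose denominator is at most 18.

688/17

√1638 = [40; 2, 8, 2, 80, …] (period length 4).
Convergents:
  p_0/q_0 = 40/1
  p_1/q_1 = 81/2
  p_2/q_2 = 688/17
  p_3/q_3 = 1457/36
q_2 = 17 ≤ 18 < 36 = q_3, so the answer is 688/17.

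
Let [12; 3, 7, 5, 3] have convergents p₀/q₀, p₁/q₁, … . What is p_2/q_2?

Using pₖ = aₖpₖ₋₁ + pₖ₋₂, qₖ = aₖqₖ₋₁ + qₖ₋₂ (with p₋₁=1, p₋₂=0, q₋₁=0, q₋₂=1):
  k=0: a=12, p=12, q=1
  k=1: a=3, p=37, q=3
  k=2: a=7, p=271, q=22

271/22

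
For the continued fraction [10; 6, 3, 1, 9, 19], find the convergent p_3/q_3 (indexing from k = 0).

254/25

Using pₖ = aₖpₖ₋₁ + pₖ₋₂, qₖ = aₖqₖ₋₁ + qₖ₋₂ (with p₋₁=1, p₋₂=0, q₋₁=0, q₋₂=1):
  k=0: a=10, p=10, q=1
  k=1: a=6, p=61, q=6
  k=2: a=3, p=193, q=19
  k=3: a=1, p=254, q=25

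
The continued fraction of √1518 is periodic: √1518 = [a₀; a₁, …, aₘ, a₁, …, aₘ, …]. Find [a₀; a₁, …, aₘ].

[38; 1, 24, 1, 76]

a₀ = ⌊√1518⌋ = 38.
With m₀=0, d₀=1 and mₖ₊₁ = dₖaₖ − mₖ, dₖ₊₁ = (n − mₖ₊₁²)/dₖ, aₖ₊₁ = ⌊(a₀+mₖ₊₁)/dₖ₊₁⌋:
  k=1: m=38, d=74, a=1
  k=2: m=36, d=3, a=24
  k=3: m=36, d=74, a=1
  k=4: m=38, d=1, a=76
d=1 and a=2a₀=76 at k=4, so the next step gives (m, d) = (38, 74) again — its k=1 value — and the period has length 4.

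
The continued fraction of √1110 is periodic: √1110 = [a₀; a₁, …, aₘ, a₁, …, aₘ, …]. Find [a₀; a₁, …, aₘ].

[33; 3, 6, 3, 66]

a₀ = ⌊√1110⌋ = 33.
With m₀=0, d₀=1 and mₖ₊₁ = dₖaₖ − mₖ, dₖ₊₁ = (n − mₖ₊₁²)/dₖ, aₖ₊₁ = ⌊(a₀+mₖ₊₁)/dₖ₊₁⌋:
  k=1: m=33, d=21, a=3
  k=2: m=30, d=10, a=6
  k=3: m=30, d=21, a=3
  k=4: m=33, d=1, a=66
d=1 and a=2a₀=66 at k=4, so the next step gives (m, d) = (33, 21) again — its k=1 value — and the period has length 4.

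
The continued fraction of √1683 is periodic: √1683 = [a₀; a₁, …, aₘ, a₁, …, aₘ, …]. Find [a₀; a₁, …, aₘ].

[41; 41, 82]

a₀ = ⌊√1683⌋ = 41.
With m₀=0, d₀=1 and mₖ₊₁ = dₖaₖ − mₖ, dₖ₊₁ = (n − mₖ₊₁²)/dₖ, aₖ₊₁ = ⌊(a₀+mₖ₊₁)/dₖ₊₁⌋:
  k=1: m=41, d=2, a=41
  k=2: m=41, d=1, a=82
d=1 and a=2a₀=82 at k=2, so the next step gives (m, d) = (41, 2) again — its k=1 value — and the period has length 2.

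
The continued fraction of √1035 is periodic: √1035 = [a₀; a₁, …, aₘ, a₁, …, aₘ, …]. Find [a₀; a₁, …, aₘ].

a₀ = ⌊√1035⌋ = 32.
With m₀=0, d₀=1 and mₖ₊₁ = dₖaₖ − mₖ, dₖ₊₁ = (n − mₖ₊₁²)/dₖ, aₖ₊₁ = ⌊(a₀+mₖ₊₁)/dₖ₊₁⌋:
  k=1: m=32, d=11, a=5
  k=2: m=23, d=46, a=1
  k=3: m=23, d=11, a=5
  k=4: m=32, d=1, a=64
d=1 and a=2a₀=64 at k=4, so the next step gives (m, d) = (32, 11) again — its k=1 value — and the period has length 4.

[32; 5, 1, 5, 64]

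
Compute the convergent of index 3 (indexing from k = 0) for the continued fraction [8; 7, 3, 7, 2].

Using pₖ = aₖpₖ₋₁ + pₖ₋₂, qₖ = aₖqₖ₋₁ + qₖ₋₂ (with p₋₁=1, p₋₂=0, q₋₁=0, q₋₂=1):
  k=0: a=8, p=8, q=1
  k=1: a=7, p=57, q=7
  k=2: a=3, p=179, q=22
  k=3: a=7, p=1310, q=161

1310/161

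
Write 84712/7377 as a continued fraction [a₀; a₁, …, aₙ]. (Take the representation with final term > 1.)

[11; 2, 14, 2, 3, 4, 8]

84712 = 11×7377 + 3565
7377 = 2×3565 + 247
3565 = 14×247 + 107
247 = 2×107 + 33
107 = 3×33 + 8
33 = 4×8 + 1
8 = 8×1 + 0  (stop)
So 84712/7377 = [11; 2, 14, 2, 3, 4, 8].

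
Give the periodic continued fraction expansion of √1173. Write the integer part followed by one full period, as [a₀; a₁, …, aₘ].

[34; 4, 68]

a₀ = ⌊√1173⌋ = 34.
With m₀=0, d₀=1 and mₖ₊₁ = dₖaₖ − mₖ, dₖ₊₁ = (n − mₖ₊₁²)/dₖ, aₖ₊₁ = ⌊(a₀+mₖ₊₁)/dₖ₊₁⌋:
  k=1: m=34, d=17, a=4
  k=2: m=34, d=1, a=68
d=1 and a=2a₀=68 at k=2, so the next step gives (m, d) = (34, 17) again — its k=1 value — and the period has length 2.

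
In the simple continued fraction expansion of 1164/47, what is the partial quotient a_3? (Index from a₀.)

1164 = 24·47 + 36   →  a_0 = 24
47 = 1·36 + 11   →  a_1 = 1
36 = 3·11 + 3   →  a_2 = 3
11 = 3·3 + 2   →  a_3 = 3

3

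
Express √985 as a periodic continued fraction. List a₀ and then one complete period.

[31; 2, 1, 1, 2, 62]

a₀ = ⌊√985⌋ = 31.
With m₀=0, d₀=1 and mₖ₊₁ = dₖaₖ − mₖ, dₖ₊₁ = (n − mₖ₊₁²)/dₖ, aₖ₊₁ = ⌊(a₀+mₖ₊₁)/dₖ₊₁⌋:
  k=1: m=31, d=24, a=2
  k=2: m=17, d=29, a=1
  k=3: m=12, d=29, a=1
  k=4: m=17, d=24, a=2
  k=5: m=31, d=1, a=62
d=1 and a=2a₀=62 at k=5, so the next step gives (m, d) = (31, 24) again — its k=1 value — and the period has length 5.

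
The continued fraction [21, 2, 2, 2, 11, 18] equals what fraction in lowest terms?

53069/2478

Using pₖ = aₖpₖ₋₁ + pₖ₋₂ and qₖ = aₖqₖ₋₁ + qₖ₋₂:
  k=0: a=21, p=21, q=1
  k=1: a=2, p=43, q=2
  k=2: a=2, p=107, q=5
  k=3: a=2, p=257, q=12
  k=4: a=11, p=2934, q=137
  k=5: a=18, p=53069, q=2478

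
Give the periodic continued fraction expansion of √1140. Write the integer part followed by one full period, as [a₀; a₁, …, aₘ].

a₀ = ⌊√1140⌋ = 33.
With m₀=0, d₀=1 and mₖ₊₁ = dₖaₖ − mₖ, dₖ₊₁ = (n − mₖ₊₁²)/dₖ, aₖ₊₁ = ⌊(a₀+mₖ₊₁)/dₖ₊₁⌋:
  k=1: m=33, d=51, a=1
  k=2: m=18, d=16, a=3
  k=3: m=30, d=15, a=4
  k=4: m=30, d=16, a=3
  k=5: m=18, d=51, a=1
  k=6: m=33, d=1, a=66
d=1 and a=2a₀=66 at k=6, so the next step gives (m, d) = (33, 51) again — its k=1 value — and the period has length 6.

[33; 1, 3, 4, 3, 1, 66]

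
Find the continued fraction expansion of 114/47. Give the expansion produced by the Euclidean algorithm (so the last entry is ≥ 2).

114 = 2*47 + 20
47 = 2*20 + 7
20 = 2*7 + 6
7 = 1*6 + 1
6 = 6*1 + 0  (stop)
So 114/47 = [2; 2, 2, 1, 6].

[2; 2, 2, 1, 6]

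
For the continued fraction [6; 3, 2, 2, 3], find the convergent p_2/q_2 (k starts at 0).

Using pₖ = aₖpₖ₋₁ + pₖ₋₂, qₖ = aₖqₖ₋₁ + qₖ₋₂ (with p₋₁=1, p₋₂=0, q₋₁=0, q₋₂=1):
  k=0: a=6, p=6, q=1
  k=1: a=3, p=19, q=3
  k=2: a=2, p=44, q=7

44/7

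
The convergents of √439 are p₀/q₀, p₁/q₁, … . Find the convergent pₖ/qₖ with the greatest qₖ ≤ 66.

√439 = [20; 1, 19, 1, 40, …] (period length 4).
Convergents:
  p_0/q_0 = 20/1
  p_1/q_1 = 21/1
  p_2/q_2 = 419/20
  p_3/q_3 = 440/21
  p_4/q_4 = 18019/860
q_3 = 21 ≤ 66 < 860 = q_4, so the answer is 440/21.

440/21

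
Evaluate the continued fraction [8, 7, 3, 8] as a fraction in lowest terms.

Using pₖ = aₖpₖ₋₁ + pₖ₋₂ and qₖ = aₖqₖ₋₁ + qₖ₋₂:
  k=0: a=8, p=8, q=1
  k=1: a=7, p=57, q=7
  k=2: a=3, p=179, q=22
  k=3: a=8, p=1489, q=183

1489/183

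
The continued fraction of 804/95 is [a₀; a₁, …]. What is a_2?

6

804 = 8·95 + 44   →  a_0 = 8
95 = 2·44 + 7   →  a_1 = 2
44 = 6·7 + 2   →  a_2 = 6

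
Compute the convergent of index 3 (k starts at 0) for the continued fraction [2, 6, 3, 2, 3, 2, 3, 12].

Using pₖ = aₖpₖ₋₁ + pₖ₋₂, qₖ = aₖqₖ₋₁ + qₖ₋₂ (with p₋₁=1, p₋₂=0, q₋₁=0, q₋₂=1):
  k=0: a=2, p=2, q=1
  k=1: a=6, p=13, q=6
  k=2: a=3, p=41, q=19
  k=3: a=2, p=95, q=44

95/44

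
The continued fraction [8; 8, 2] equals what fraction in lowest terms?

Fold from the inside: start with 2/1.
  8 + 1/2 = 17/2
  8 + 2/17 = 138/17

138/17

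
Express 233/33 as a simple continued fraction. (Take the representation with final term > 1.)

233 = 7×33 + 2
33 = 16×2 + 1
2 = 2×1 + 0  (stop)
So 233/33 = [7; 16, 2].

[7; 16, 2]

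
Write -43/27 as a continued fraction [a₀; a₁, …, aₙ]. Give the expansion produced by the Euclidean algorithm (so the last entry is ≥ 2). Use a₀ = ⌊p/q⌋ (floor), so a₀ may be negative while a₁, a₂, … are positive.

[-2; 2, 2, 5]

-43 = -2×27 + 11
27 = 2×11 + 5
11 = 2×5 + 1
5 = 5×1 + 0  (stop)
So -43/27 = [-2; 2, 2, 5].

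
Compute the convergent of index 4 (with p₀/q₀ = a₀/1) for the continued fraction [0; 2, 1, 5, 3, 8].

19/54

Using pₖ = aₖpₖ₋₁ + pₖ₋₂, qₖ = aₖqₖ₋₁ + qₖ₋₂ (with p₋₁=1, p₋₂=0, q₋₁=0, q₋₂=1):
  k=0: a=0, p=0, q=1
  k=1: a=2, p=1, q=2
  k=2: a=1, p=1, q=3
  k=3: a=5, p=6, q=17
  k=4: a=3, p=19, q=54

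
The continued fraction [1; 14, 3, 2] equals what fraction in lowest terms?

107/100

Fold from the inside: start with 2/1.
  3 + 1/2 = 7/2
  14 + 2/7 = 100/7
  1 + 7/100 = 107/100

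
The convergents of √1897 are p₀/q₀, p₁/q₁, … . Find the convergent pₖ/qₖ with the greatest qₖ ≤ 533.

√1897 = [43; 1, 1, 4, 12, 4, 1, 1, 86, …] (period length 8).
Convergents:
  p_0/q_0 = 43/1
  p_1/q_1 = 44/1
  p_2/q_2 = 87/2
  p_3/q_3 = 392/9
  p_4/q_4 = 4791/110
  p_5/q_5 = 19556/449
  p_6/q_6 = 24347/559
q_5 = 449 ≤ 533 < 559 = q_6, so the answer is 19556/449.

19556/449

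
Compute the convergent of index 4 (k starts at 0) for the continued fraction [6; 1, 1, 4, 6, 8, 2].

Using pₖ = aₖpₖ₋₁ + pₖ₋₂, qₖ = aₖqₖ₋₁ + qₖ₋₂ (with p₋₁=1, p₋₂=0, q₋₁=0, q₋₂=1):
  k=0: a=6, p=6, q=1
  k=1: a=1, p=7, q=1
  k=2: a=1, p=13, q=2
  k=3: a=4, p=59, q=9
  k=4: a=6, p=367, q=56

367/56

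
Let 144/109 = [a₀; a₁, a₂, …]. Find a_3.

144 = 1·109 + 35   →  a_0 = 1
109 = 3·35 + 4   →  a_1 = 3
35 = 8·4 + 3   →  a_2 = 8
4 = 1·3 + 1   →  a_3 = 1

1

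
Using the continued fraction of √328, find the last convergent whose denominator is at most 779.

5886/325

√328 = [18; 9, 36, …] (period length 2).
Convergents:
  p_0/q_0 = 18/1
  p_1/q_1 = 163/9
  p_2/q_2 = 5886/325
  p_3/q_3 = 53137/2934
q_2 = 325 ≤ 779 < 2934 = q_3, so the answer is 5886/325.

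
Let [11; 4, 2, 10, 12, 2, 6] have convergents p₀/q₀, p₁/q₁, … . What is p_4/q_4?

Using pₖ = aₖpₖ₋₁ + pₖ₋₂, qₖ = aₖqₖ₋₁ + qₖ₋₂ (with p₋₁=1, p₋₂=0, q₋₁=0, q₋₂=1):
  k=0: a=11, p=11, q=1
  k=1: a=4, p=45, q=4
  k=2: a=2, p=101, q=9
  k=3: a=10, p=1055, q=94
  k=4: a=12, p=12761, q=1137

12761/1137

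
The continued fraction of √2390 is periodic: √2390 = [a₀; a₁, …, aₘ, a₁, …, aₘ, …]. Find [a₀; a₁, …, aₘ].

[48; 1, 7, 1, 8, 1, 7, 1, 96]

a₀ = ⌊√2390⌋ = 48.
With m₀=0, d₀=1 and mₖ₊₁ = dₖaₖ − mₖ, dₖ₊₁ = (n − mₖ₊₁²)/dₖ, aₖ₊₁ = ⌊(a₀+mₖ₊₁)/dₖ₊₁⌋:
  k=1: m=48, d=86, a=1
  k=2: m=38, d=11, a=7
  k=3: m=39, d=79, a=1
  k=4: m=40, d=10, a=8
  k=5: m=40, d=79, a=1
  k=6: m=39, d=11, a=7
  k=7: m=38, d=86, a=1
  k=8: m=48, d=1, a=96
d=1 and a=2a₀=96 at k=8, so the next step gives (m, d) = (48, 86) again — its k=1 value — and the period has length 8.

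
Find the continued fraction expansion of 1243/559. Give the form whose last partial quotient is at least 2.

1243 = 2×559 + 125
559 = 4×125 + 59
125 = 2×59 + 7
59 = 8×7 + 3
7 = 2×3 + 1
3 = 3×1 + 0  (stop)
So 1243/559 = [2; 4, 2, 8, 2, 3].

[2; 4, 2, 8, 2, 3]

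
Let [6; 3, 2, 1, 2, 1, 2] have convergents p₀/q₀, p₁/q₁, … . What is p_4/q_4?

170/27

Using pₖ = aₖpₖ₋₁ + pₖ₋₂, qₖ = aₖqₖ₋₁ + qₖ₋₂ (with p₋₁=1, p₋₂=0, q₋₁=0, q₋₂=1):
  k=0: a=6, p=6, q=1
  k=1: a=3, p=19, q=3
  k=2: a=2, p=44, q=7
  k=3: a=1, p=63, q=10
  k=4: a=2, p=170, q=27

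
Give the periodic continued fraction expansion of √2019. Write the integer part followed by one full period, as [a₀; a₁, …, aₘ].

a₀ = ⌊√2019⌋ = 44.

[44; 1, 13, 1, 88]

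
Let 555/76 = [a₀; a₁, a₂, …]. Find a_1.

3

555 = 7·76 + 23   →  a_0 = 7
76 = 3·23 + 7   →  a_1 = 3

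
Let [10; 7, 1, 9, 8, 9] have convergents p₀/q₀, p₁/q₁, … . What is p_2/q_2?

81/8

Using pₖ = aₖpₖ₋₁ + pₖ₋₂, qₖ = aₖqₖ₋₁ + qₖ₋₂ (with p₋₁=1, p₋₂=0, q₋₁=0, q₋₂=1):
  k=0: a=10, p=10, q=1
  k=1: a=7, p=71, q=7
  k=2: a=1, p=81, q=8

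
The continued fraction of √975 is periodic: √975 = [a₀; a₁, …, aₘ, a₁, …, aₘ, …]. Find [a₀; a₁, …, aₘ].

a₀ = ⌊√975⌋ = 31.
With m₀=0, d₀=1 and mₖ₊₁ = dₖaₖ − mₖ, dₖ₊₁ = (n − mₖ₊₁²)/dₖ, aₖ₊₁ = ⌊(a₀+mₖ₊₁)/dₖ₊₁⌋:
  k=1: m=31, d=14, a=4
  k=2: m=25, d=25, a=2
  k=3: m=25, d=14, a=4
  k=4: m=31, d=1, a=62
d=1 and a=2a₀=62 at k=4, so the next step gives (m, d) = (31, 14) again — its k=1 value — and the period has length 4.

[31; 4, 2, 4, 62]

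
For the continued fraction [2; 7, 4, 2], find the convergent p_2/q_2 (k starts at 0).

62/29

Using pₖ = aₖpₖ₋₁ + pₖ₋₂, qₖ = aₖqₖ₋₁ + qₖ₋₂ (with p₋₁=1, p₋₂=0, q₋₁=0, q₋₂=1):
  k=0: a=2, p=2, q=1
  k=1: a=7, p=15, q=7
  k=2: a=4, p=62, q=29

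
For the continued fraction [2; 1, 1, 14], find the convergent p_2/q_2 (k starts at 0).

5/2

Using pₖ = aₖpₖ₋₁ + pₖ₋₂, qₖ = aₖqₖ₋₁ + qₖ₋₂ (with p₋₁=1, p₋₂=0, q₋₁=0, q₋₂=1):
  k=0: a=2, p=2, q=1
  k=1: a=1, p=3, q=1
  k=2: a=1, p=5, q=2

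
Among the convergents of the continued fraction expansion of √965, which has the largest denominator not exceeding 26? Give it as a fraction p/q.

√965 = [31; 15, 1, 1, 15, 62, …] (period length 5).
Convergents:
  p_0/q_0 = 31/1
  p_1/q_1 = 466/15
  p_2/q_2 = 497/16
  p_3/q_3 = 963/31
q_2 = 16 ≤ 26 < 31 = q_3, so the answer is 497/16.

497/16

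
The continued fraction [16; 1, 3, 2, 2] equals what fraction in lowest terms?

369/22

Fold from the inside: start with 2/1.
  2 + 1/2 = 5/2
  3 + 2/5 = 17/5
  1 + 5/17 = 22/17
  16 + 17/22 = 369/22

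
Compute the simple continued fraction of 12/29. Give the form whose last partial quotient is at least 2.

12 = 0×29 + 12
29 = 2×12 + 5
12 = 2×5 + 2
5 = 2×2 + 1
2 = 2×1 + 0  (stop)
So 12/29 = [0; 2, 2, 2, 2].

[0; 2, 2, 2, 2]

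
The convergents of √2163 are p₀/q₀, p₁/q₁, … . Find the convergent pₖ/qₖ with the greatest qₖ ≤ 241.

√2163 = [46; 1, 1, 30, 1, 1, 92, …] (period length 6).
Convergents:
  p_0/q_0 = 46/1
  p_1/q_1 = 47/1
  p_2/q_2 = 93/2
  p_3/q_3 = 2837/61
  p_4/q_4 = 2930/63
  p_5/q_5 = 5767/124
  p_6/q_6 = 533494/11471
q_5 = 124 ≤ 241 < 11471 = q_6, so the answer is 5767/124.

5767/124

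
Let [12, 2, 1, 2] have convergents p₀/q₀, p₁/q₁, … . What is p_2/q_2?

Using pₖ = aₖpₖ₋₁ + pₖ₋₂, qₖ = aₖqₖ₋₁ + qₖ₋₂ (with p₋₁=1, p₋₂=0, q₋₁=0, q₋₂=1):
  k=0: a=12, p=12, q=1
  k=1: a=2, p=25, q=2
  k=2: a=1, p=37, q=3

37/3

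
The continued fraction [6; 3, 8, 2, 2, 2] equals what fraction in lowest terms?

1991/315

Using pₖ = aₖpₖ₋₁ + pₖ₋₂ and qₖ = aₖqₖ₋₁ + qₖ₋₂:
  k=0: a=6, p=6, q=1
  k=1: a=3, p=19, q=3
  k=2: a=8, p=158, q=25
  k=3: a=2, p=335, q=53
  k=4: a=2, p=828, q=131
  k=5: a=2, p=1991, q=315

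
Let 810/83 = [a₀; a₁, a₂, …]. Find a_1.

1

810 = 9·83 + 63   →  a_0 = 9
83 = 1·63 + 20   →  a_1 = 1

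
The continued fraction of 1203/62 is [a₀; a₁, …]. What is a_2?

1203 = 19·62 + 25   →  a_0 = 19
62 = 2·25 + 12   →  a_1 = 2
25 = 2·12 + 1   →  a_2 = 2

2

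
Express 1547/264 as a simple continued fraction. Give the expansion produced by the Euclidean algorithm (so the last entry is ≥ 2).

1547 = 5×264 + 227
264 = 1×227 + 37
227 = 6×37 + 5
37 = 7×5 + 2
5 = 2×2 + 1
2 = 2×1 + 0  (stop)
So 1547/264 = [5; 1, 6, 7, 2, 2].

[5; 1, 6, 7, 2, 2]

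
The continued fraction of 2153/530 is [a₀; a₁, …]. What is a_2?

16

2153 = 4·530 + 33   →  a_0 = 4
530 = 16·33 + 2   →  a_1 = 16
33 = 16·2 + 1   →  a_2 = 16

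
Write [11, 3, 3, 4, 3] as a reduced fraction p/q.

Fold from the inside: start with 3/1.
  4 + 1/3 = 13/3
  3 + 3/13 = 42/13
  3 + 13/42 = 139/42
  11 + 42/139 = 1571/139

1571/139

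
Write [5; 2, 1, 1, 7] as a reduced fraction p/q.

Using pₖ = aₖpₖ₋₁ + pₖ₋₂ and qₖ = aₖqₖ₋₁ + qₖ₋₂:
  k=0: a=5, p=5, q=1
  k=1: a=2, p=11, q=2
  k=2: a=1, p=16, q=3
  k=3: a=1, p=27, q=5
  k=4: a=7, p=205, q=38

205/38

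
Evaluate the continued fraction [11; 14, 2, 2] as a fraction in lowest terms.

797/72

Using pₖ = aₖpₖ₋₁ + pₖ₋₂ and qₖ = aₖqₖ₋₁ + qₖ₋₂:
  k=0: a=11, p=11, q=1
  k=1: a=14, p=155, q=14
  k=2: a=2, p=321, q=29
  k=3: a=2, p=797, q=72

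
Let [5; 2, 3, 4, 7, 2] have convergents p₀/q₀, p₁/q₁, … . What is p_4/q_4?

Using pₖ = aₖpₖ₋₁ + pₖ₋₂, qₖ = aₖqₖ₋₁ + qₖ₋₂ (with p₋₁=1, p₋₂=0, q₋₁=0, q₋₂=1):
  k=0: a=5, p=5, q=1
  k=1: a=2, p=11, q=2
  k=2: a=3, p=38, q=7
  k=3: a=4, p=163, q=30
  k=4: a=7, p=1179, q=217

1179/217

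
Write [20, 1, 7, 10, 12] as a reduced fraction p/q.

20459/980

Fold from the inside: start with 12/1.
  10 + 1/12 = 121/12
  7 + 12/121 = 859/121
  1 + 121/859 = 980/859
  20 + 859/980 = 20459/980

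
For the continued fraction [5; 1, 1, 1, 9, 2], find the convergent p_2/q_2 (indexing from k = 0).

Using pₖ = aₖpₖ₋₁ + pₖ₋₂, qₖ = aₖqₖ₋₁ + qₖ₋₂ (with p₋₁=1, p₋₂=0, q₋₁=0, q₋₂=1):
  k=0: a=5, p=5, q=1
  k=1: a=1, p=6, q=1
  k=2: a=1, p=11, q=2

11/2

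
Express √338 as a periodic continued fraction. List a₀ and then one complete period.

[18; 2, 1, 1, 2, 36]

a₀ = ⌊√338⌋ = 18.
With m₀=0, d₀=1 and mₖ₊₁ = dₖaₖ − mₖ, dₖ₊₁ = (n − mₖ₊₁²)/dₖ, aₖ₊₁ = ⌊(a₀+mₖ₊₁)/dₖ₊₁⌋:
  k=1: m=18, d=14, a=2
  k=2: m=10, d=17, a=1
  k=3: m=7, d=17, a=1
  k=4: m=10, d=14, a=2
  k=5: m=18, d=1, a=36
d=1 and a=2a₀=36 at k=5, so the next step gives (m, d) = (18, 14) again — its k=1 value — and the period has length 5.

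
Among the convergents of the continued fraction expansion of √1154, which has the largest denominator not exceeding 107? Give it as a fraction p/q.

1155/34

√1154 = [33; 1, 32, 1, 66, …] (period length 4).
Convergents:
  p_0/q_0 = 33/1
  p_1/q_1 = 34/1
  p_2/q_2 = 1121/33
  p_3/q_3 = 1155/34
  p_4/q_4 = 77351/2277
q_3 = 34 ≤ 107 < 2277 = q_4, so the answer is 1155/34.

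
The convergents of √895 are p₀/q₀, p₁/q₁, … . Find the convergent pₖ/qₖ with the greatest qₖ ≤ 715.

21151/707

√895 = [29; 1, 10, 1, 58, …] (period length 4).
Convergents:
  p_0/q_0 = 29/1
  p_1/q_1 = 30/1
  p_2/q_2 = 329/11
  p_3/q_3 = 359/12
  p_4/q_4 = 21151/707
  p_5/q_5 = 21510/719
q_4 = 707 ≤ 715 < 719 = q_5, so the answer is 21151/707.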